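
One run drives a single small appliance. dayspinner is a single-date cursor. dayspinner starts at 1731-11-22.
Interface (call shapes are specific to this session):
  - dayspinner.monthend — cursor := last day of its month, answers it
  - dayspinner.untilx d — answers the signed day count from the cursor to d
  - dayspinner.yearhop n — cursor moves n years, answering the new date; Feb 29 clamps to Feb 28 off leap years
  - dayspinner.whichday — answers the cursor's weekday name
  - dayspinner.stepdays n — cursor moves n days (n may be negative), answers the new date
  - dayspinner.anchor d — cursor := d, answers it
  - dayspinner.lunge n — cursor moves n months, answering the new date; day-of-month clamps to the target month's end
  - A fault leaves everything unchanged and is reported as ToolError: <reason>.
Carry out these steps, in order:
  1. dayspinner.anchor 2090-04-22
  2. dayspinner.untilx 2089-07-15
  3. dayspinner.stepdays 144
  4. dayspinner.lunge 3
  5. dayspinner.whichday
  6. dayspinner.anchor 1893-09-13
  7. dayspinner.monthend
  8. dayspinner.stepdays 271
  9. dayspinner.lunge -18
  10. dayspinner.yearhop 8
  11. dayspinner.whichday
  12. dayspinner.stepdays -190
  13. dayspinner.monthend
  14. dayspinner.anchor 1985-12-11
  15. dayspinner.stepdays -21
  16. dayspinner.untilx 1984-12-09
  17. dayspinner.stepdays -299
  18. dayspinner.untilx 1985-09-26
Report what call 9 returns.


Answer: 1892-12-28

Derivation:
Step: dayspinner.anchor[d: 2090-04-22]
Result: 2090-04-22
Step: dayspinner.untilx[d: 2089-07-15]
Result: -281
Step: dayspinner.stepdays[n: 144]
Result: 2090-09-13
Step: dayspinner.lunge[n: 3]
Result: 2090-12-13
Step: dayspinner.whichday[]
Result: Wednesday
Step: dayspinner.anchor[d: 1893-09-13]
Result: 1893-09-13
Step: dayspinner.monthend[]
Result: 1893-09-30
Step: dayspinner.stepdays[n: 271]
Result: 1894-06-28
Step: dayspinner.lunge[n: -18]
Result: 1892-12-28
Step: dayspinner.yearhop[n: 8]
Result: 1900-12-28
Step: dayspinner.whichday[]
Result: Friday
Step: dayspinner.stepdays[n: -190]
Result: 1900-06-21
Step: dayspinner.monthend[]
Result: 1900-06-30
Step: dayspinner.anchor[d: 1985-12-11]
Result: 1985-12-11
Step: dayspinner.stepdays[n: -21]
Result: 1985-11-20
Step: dayspinner.untilx[d: 1984-12-09]
Result: -346
Step: dayspinner.stepdays[n: -299]
Result: 1985-01-25
Step: dayspinner.untilx[d: 1985-09-26]
Result: 244


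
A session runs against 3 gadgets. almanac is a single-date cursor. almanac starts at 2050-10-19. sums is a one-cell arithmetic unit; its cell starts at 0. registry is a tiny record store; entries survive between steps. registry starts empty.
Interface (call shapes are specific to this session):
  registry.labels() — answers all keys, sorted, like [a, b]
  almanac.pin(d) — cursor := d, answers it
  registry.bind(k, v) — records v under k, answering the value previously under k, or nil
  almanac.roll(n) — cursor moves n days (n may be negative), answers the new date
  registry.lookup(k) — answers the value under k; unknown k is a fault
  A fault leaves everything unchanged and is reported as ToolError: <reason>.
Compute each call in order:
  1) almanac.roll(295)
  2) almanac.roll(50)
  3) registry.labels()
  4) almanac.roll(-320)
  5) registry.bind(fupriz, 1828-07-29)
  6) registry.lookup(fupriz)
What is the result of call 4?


Answer: 2050-11-13

Derivation:
% almanac.roll 295
:: 2051-08-10
% almanac.roll 50
:: 2051-09-29
% registry.labels
:: []
% almanac.roll -320
:: 2050-11-13
% registry.bind fupriz 1828-07-29
:: nil
% registry.lookup fupriz
:: 1828-07-29


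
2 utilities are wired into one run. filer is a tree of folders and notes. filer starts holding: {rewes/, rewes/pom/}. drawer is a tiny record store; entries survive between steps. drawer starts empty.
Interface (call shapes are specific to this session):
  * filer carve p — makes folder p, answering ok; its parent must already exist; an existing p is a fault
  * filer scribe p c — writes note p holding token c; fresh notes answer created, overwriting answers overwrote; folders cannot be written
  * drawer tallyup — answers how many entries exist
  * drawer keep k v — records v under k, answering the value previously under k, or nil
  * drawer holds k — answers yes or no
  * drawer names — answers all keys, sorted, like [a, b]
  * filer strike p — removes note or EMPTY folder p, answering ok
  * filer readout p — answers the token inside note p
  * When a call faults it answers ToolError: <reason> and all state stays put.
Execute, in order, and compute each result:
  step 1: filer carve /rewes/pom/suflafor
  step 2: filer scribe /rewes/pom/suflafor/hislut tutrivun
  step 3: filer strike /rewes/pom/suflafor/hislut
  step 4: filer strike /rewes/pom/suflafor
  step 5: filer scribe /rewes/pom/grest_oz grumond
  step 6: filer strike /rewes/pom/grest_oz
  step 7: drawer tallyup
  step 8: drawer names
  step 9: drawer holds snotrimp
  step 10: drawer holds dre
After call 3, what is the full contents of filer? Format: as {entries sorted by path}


Next I call filer carve on /rewes/pom/suflafor, and get ok.
Next I call filer scribe on /rewes/pom/suflafor/hislut, tutrivun, — result: created.
Calling filer strike on /rewes/pom/suflafor/hislut, and see ok.
Using filer strike on /rewes/pom/suflafor, → ok.
I invoke filer scribe on /rewes/pom/grest_oz, grumond: created.
I use filer strike on /rewes/pom/grest_oz, and get ok.
Using drawer tallyup, yielding 0.
Using drawer names, yielding [].
Invoking drawer holds on snotrimp: no.
I run drawer holds on dre, — result: no.

Answer: {rewes/, rewes/pom/, rewes/pom/suflafor/}


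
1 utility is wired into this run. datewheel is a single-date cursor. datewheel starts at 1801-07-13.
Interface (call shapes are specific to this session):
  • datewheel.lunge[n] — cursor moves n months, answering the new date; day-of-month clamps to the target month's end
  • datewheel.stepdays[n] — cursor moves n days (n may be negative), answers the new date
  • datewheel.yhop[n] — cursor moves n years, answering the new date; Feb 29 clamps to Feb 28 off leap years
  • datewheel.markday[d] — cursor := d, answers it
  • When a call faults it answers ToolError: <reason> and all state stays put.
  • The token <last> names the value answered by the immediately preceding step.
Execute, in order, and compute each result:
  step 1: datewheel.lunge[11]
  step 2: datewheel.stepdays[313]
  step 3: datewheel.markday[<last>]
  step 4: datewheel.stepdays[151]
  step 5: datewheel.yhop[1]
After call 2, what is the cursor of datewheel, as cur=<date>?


Answer: cur=1803-04-22

Derivation:
Do: lunge[n='11']
See: 1802-06-13
Do: stepdays[n='313']
See: 1803-04-22
Do: markday[d='<last>']
See: 1803-04-22
Do: stepdays[n='151']
See: 1803-09-20
Do: yhop[n='1']
See: 1804-09-20


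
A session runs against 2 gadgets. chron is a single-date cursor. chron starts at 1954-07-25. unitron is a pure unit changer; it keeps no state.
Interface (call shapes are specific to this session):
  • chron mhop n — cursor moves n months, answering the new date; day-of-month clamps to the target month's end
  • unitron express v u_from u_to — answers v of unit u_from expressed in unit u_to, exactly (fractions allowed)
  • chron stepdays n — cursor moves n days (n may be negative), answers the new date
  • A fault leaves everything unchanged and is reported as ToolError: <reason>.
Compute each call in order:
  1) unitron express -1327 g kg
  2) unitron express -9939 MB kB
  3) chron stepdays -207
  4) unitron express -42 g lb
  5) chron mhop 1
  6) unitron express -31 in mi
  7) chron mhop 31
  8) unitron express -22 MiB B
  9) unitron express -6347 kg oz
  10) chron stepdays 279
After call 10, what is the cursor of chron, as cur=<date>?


Answer: cur=1957-06-05

Derivation:
Do: unitron express[v=-1327; u_from=g; u_to=kg]
See: -1327/1000
Do: unitron express[v=-9939; u_from=MB; u_to=kB]
See: -9939000
Do: chron stepdays[n=-207]
See: 1953-12-30
Do: unitron express[v=-42; u_from=g; u_to=lb]
See: -600000/6479891
Do: chron mhop[n=1]
See: 1954-01-30
Do: unitron express[v=-31; u_from=in; u_to=mi]
See: -31/63360
Do: chron mhop[n=31]
See: 1956-08-30
Do: unitron express[v=-22; u_from=MiB; u_to=B]
See: -23068672
Do: unitron express[v=-6347; u_from=kg; u_to=oz]
See: -923200000000/4123567
Do: chron stepdays[n=279]
See: 1957-06-05


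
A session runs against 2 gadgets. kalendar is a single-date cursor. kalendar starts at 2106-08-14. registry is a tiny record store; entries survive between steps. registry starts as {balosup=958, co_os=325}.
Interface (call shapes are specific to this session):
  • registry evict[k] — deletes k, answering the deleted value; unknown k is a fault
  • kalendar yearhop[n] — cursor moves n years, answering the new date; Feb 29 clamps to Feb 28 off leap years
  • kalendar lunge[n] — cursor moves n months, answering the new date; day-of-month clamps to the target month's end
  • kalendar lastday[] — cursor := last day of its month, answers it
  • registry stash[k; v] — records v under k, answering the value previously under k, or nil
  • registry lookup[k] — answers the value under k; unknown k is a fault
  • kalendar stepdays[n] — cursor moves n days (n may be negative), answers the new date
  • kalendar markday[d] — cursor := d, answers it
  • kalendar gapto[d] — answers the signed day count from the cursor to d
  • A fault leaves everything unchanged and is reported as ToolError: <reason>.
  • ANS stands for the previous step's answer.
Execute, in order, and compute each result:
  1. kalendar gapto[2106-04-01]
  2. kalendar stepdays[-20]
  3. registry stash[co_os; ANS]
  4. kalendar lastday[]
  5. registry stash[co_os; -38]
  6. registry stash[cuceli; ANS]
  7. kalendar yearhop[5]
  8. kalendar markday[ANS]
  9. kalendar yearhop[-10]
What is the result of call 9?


! 1. kalendar gapto(d: 2106-04-01) -> -135
! 2. kalendar stepdays(n: -20) -> 2106-07-25
! 3. registry stash(k: co_os, v: ANS) -> 325
! 4. kalendar lastday() -> 2106-07-31
! 5. registry stash(k: co_os, v: -38) -> 2106-07-25
! 6. registry stash(k: cuceli, v: ANS) -> nil
! 7. kalendar yearhop(n: 5) -> 2111-07-31
! 8. kalendar markday(d: ANS) -> 2111-07-31
! 9. kalendar yearhop(n: -10) -> 2101-07-31

Answer: 2101-07-31


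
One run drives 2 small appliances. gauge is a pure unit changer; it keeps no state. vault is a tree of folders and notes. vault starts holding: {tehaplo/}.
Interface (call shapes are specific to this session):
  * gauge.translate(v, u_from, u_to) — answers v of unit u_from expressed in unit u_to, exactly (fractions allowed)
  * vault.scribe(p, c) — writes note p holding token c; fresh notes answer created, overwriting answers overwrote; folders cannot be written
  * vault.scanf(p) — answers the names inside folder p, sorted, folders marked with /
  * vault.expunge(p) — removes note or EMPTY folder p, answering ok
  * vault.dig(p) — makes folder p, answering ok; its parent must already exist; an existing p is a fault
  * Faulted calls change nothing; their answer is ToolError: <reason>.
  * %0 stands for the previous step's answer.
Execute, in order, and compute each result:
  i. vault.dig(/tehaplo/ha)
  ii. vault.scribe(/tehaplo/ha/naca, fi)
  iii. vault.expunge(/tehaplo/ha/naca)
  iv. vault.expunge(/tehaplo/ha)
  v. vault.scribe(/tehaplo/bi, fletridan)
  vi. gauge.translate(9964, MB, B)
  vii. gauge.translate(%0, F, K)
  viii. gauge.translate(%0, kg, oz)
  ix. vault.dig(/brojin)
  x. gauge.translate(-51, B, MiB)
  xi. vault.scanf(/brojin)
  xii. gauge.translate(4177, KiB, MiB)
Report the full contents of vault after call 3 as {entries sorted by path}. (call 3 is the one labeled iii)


Step: vault.dig[/tehaplo/ha]
Result: ok
Step: vault.scribe[/tehaplo/ha/naca; fi]
Result: created
Step: vault.expunge[/tehaplo/ha/naca]
Result: ok
Step: vault.expunge[/tehaplo/ha]
Result: ok
Step: vault.scribe[/tehaplo/bi; fletridan]
Result: created
Step: gauge.translate[9964; MB; B]
Result: 9964000000
Step: gauge.translate[%0; F; K]
Result: 996400045967/180
Step: gauge.translate[%0; kg; oz]
Result: 79712003677360000000/408233133
Step: vault.dig[/brojin]
Result: ok
Step: gauge.translate[-51; B; MiB]
Result: -51/1048576
Step: vault.scanf[/brojin]
Result: []
Step: gauge.translate[4177; KiB; MiB]
Result: 4177/1024

Answer: {tehaplo/, tehaplo/ha/}


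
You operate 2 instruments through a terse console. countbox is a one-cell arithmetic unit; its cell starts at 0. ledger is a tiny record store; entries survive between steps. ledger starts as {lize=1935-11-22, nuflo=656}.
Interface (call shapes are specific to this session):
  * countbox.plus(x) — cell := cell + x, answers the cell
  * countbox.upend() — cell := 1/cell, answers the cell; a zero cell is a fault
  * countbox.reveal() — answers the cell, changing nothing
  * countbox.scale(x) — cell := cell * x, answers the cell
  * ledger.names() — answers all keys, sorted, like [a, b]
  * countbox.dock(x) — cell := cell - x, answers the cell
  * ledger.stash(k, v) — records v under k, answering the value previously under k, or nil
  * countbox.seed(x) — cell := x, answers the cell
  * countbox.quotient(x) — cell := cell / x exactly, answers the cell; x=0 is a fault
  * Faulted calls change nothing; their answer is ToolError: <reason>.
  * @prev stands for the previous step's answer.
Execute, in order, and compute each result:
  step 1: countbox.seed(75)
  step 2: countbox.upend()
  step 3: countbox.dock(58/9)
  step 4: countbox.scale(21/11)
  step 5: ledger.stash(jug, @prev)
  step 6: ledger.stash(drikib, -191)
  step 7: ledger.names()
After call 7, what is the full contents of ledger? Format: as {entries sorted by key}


Then countbox.seed with x→75, and get 75.
I use countbox.upend, giving 1/75.
I try countbox.dock with x→58/9, giving -1447/225.
Then countbox.scale with x→21/11, and observe -10129/825.
Invoking ledger.stash with k→jug, v→@prev, and observe nil.
I invoke ledger.stash with k→drikib, v→-191, and see nil.
Now I run ledger.names, giving [drikib, jug, lize, nuflo].

Answer: {drikib=-191, jug=-10129/825, lize=1935-11-22, nuflo=656}


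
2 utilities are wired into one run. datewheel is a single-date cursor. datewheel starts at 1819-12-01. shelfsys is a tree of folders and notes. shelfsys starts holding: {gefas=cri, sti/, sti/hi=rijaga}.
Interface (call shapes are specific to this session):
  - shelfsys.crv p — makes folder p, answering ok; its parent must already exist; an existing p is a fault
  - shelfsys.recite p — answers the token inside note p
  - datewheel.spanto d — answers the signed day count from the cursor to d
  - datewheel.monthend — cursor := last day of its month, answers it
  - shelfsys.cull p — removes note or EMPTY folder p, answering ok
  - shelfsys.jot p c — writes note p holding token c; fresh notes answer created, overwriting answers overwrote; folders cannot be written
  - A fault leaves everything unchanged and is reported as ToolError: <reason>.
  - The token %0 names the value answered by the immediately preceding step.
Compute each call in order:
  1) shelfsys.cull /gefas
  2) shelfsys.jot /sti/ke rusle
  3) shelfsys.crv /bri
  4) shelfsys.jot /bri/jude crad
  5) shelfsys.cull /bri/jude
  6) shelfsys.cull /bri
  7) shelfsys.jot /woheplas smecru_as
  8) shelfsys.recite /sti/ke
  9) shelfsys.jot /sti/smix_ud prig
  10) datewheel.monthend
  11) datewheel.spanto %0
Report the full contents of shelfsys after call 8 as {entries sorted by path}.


Answer: {sti/, sti/hi=rijaga, sti/ke=rusle, woheplas=smecru_as}

Derivation:
# 1. cull(p: /gefas) -> ok
# 2. jot(p: /sti/ke, c: rusle) -> created
# 3. crv(p: /bri) -> ok
# 4. jot(p: /bri/jude, c: crad) -> created
# 5. cull(p: /bri/jude) -> ok
# 6. cull(p: /bri) -> ok
# 7. jot(p: /woheplas, c: smecru_as) -> created
# 8. recite(p: /sti/ke) -> rusle
# 9. jot(p: /sti/smix_ud, c: prig) -> created
# 10. monthend() -> 1819-12-31
# 11. spanto(d: %0) -> 0


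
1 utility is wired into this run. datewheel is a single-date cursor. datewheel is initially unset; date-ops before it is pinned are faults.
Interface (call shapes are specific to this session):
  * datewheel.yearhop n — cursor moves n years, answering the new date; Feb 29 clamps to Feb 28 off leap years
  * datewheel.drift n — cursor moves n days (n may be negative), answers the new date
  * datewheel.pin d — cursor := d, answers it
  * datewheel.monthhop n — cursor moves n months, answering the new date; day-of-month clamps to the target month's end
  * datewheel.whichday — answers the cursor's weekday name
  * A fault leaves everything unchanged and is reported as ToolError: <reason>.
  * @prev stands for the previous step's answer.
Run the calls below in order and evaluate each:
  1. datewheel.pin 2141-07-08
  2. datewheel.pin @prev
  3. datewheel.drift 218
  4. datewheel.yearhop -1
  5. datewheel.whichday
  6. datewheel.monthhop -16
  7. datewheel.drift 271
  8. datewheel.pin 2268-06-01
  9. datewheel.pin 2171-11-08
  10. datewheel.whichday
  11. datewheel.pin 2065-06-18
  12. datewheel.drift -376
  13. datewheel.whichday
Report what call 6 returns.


! datewheel.pin(2141-07-08) => 2141-07-08
! datewheel.pin(@prev) => 2141-07-08
! datewheel.drift(218) => 2142-02-11
! datewheel.yearhop(-1) => 2141-02-11
! datewheel.whichday() => Saturday
! datewheel.monthhop(-16) => 2139-10-11
! datewheel.drift(271) => 2140-07-08
! datewheel.pin(2268-06-01) => 2268-06-01
! datewheel.pin(2171-11-08) => 2171-11-08
! datewheel.whichday() => Friday
! datewheel.pin(2065-06-18) => 2065-06-18
! datewheel.drift(-376) => 2064-06-07
! datewheel.whichday() => Saturday

Answer: 2139-10-11


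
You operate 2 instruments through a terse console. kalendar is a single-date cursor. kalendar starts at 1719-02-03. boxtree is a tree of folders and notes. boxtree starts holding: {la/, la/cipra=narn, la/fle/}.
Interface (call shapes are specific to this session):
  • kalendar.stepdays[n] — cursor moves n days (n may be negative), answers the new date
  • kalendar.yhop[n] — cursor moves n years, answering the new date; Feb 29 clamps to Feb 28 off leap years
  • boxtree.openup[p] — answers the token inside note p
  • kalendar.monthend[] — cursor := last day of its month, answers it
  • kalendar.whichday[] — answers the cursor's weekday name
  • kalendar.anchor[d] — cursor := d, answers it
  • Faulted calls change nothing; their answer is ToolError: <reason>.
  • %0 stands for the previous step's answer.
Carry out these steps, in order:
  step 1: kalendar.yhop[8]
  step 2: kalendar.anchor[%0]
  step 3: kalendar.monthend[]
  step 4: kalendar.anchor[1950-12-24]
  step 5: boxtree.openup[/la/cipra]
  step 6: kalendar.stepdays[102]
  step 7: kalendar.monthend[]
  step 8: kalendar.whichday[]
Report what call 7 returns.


Answer: 1951-04-30

Derivation:
·→ kalendar.yhop(n→8)
·← 1727-02-03
·→ kalendar.anchor(d→%0)
·← 1727-02-03
·→ kalendar.monthend()
·← 1727-02-28
·→ kalendar.anchor(d→1950-12-24)
·← 1950-12-24
·→ boxtree.openup(p→/la/cipra)
·← narn
·→ kalendar.stepdays(n→102)
·← 1951-04-05
·→ kalendar.monthend()
·← 1951-04-30
·→ kalendar.whichday()
·← Monday


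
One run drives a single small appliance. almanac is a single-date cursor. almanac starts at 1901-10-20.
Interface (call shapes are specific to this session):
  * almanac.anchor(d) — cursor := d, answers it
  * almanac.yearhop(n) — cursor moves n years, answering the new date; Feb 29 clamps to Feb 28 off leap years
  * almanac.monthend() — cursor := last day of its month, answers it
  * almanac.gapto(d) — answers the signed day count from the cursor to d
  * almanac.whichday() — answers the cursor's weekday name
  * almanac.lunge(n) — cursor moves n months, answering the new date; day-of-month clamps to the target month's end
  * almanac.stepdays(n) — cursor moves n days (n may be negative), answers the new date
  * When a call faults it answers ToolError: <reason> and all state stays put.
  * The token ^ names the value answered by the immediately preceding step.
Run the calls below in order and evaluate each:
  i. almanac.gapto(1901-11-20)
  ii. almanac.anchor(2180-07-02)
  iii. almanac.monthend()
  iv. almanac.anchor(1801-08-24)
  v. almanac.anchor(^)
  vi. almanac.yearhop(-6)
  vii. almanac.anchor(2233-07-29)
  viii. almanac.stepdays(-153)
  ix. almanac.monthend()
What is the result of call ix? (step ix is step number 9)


Answer: 2233-02-28

Derivation:
Step: almanac.gapto[d=1901-11-20]
Result: 31
Step: almanac.anchor[d=2180-07-02]
Result: 2180-07-02
Step: almanac.monthend[]
Result: 2180-07-31
Step: almanac.anchor[d=1801-08-24]
Result: 1801-08-24
Step: almanac.anchor[d=^]
Result: 1801-08-24
Step: almanac.yearhop[n=-6]
Result: 1795-08-24
Step: almanac.anchor[d=2233-07-29]
Result: 2233-07-29
Step: almanac.stepdays[n=-153]
Result: 2233-02-26
Step: almanac.monthend[]
Result: 2233-02-28


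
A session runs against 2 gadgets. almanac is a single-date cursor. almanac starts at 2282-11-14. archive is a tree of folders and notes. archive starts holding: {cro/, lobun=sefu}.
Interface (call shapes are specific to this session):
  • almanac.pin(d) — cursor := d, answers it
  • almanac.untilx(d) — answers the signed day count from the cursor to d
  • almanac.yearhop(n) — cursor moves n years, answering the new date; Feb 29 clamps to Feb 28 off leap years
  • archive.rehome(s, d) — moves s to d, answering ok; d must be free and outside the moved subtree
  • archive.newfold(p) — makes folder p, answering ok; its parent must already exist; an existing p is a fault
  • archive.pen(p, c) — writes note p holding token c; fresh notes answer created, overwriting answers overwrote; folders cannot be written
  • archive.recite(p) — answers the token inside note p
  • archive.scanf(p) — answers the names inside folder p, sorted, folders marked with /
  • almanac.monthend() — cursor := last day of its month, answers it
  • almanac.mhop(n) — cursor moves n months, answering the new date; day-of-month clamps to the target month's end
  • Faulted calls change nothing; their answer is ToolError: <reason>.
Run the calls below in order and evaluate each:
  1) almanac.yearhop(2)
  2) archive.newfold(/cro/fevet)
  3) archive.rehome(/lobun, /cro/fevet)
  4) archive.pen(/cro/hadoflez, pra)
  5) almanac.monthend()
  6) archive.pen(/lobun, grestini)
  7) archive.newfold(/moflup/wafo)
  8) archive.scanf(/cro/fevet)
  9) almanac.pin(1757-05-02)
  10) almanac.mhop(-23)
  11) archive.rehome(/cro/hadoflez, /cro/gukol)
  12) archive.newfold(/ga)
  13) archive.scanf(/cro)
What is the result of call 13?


·→ almanac.yearhop(n: 2)
·← 2284-11-14
·→ archive.newfold(p: /cro/fevet)
·← ok
·→ archive.rehome(s: /lobun, d: /cro/fevet)
·← ToolError: exists
·→ archive.pen(p: /cro/hadoflez, c: pra)
·← created
·→ almanac.monthend()
·← 2284-11-30
·→ archive.pen(p: /lobun, c: grestini)
·← overwrote
·→ archive.newfold(p: /moflup/wafo)
·← ToolError: no parent
·→ archive.scanf(p: /cro/fevet)
·← []
·→ almanac.pin(d: 1757-05-02)
·← 1757-05-02
·→ almanac.mhop(n: -23)
·← 1755-06-02
·→ archive.rehome(s: /cro/hadoflez, d: /cro/gukol)
·← ok
·→ archive.newfold(p: /ga)
·← ok
·→ archive.scanf(p: /cro)
·← [fevet/, gukol]

Answer: [fevet/, gukol]


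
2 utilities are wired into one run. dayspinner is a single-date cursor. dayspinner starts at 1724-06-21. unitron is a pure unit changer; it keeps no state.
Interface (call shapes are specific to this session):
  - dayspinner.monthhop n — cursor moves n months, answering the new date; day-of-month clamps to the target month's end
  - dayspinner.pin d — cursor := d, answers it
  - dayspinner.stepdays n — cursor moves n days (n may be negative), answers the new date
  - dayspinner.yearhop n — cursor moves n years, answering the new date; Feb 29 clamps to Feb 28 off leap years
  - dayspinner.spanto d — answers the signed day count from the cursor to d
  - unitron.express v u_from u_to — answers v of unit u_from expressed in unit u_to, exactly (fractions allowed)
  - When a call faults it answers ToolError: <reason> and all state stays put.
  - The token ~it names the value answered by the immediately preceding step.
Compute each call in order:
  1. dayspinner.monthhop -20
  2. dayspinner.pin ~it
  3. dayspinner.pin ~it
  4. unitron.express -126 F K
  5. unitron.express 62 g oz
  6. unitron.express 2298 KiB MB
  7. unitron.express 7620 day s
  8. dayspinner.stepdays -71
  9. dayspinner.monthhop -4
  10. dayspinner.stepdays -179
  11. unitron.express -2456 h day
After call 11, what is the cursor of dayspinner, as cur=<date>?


Answer: cur=1721-10-14

Derivation:
[in] monthhop n: -20
:: 1722-10-21
[in] pin d: ~it
:: 1722-10-21
[in] pin d: ~it
:: 1722-10-21
[in] express v: -126 u_from: F u_to: K
:: 33367/180
[in] express v: 62 u_from: g u_to: oz
:: 99200000/45359237
[in] express v: 2298 u_from: KiB u_to: MB
:: 36768/15625
[in] express v: 7620 u_from: day u_to: s
:: 658368000
[in] stepdays n: -71
:: 1722-08-11
[in] monthhop n: -4
:: 1722-04-11
[in] stepdays n: -179
:: 1721-10-14
[in] express v: -2456 u_from: h u_to: day
:: -307/3


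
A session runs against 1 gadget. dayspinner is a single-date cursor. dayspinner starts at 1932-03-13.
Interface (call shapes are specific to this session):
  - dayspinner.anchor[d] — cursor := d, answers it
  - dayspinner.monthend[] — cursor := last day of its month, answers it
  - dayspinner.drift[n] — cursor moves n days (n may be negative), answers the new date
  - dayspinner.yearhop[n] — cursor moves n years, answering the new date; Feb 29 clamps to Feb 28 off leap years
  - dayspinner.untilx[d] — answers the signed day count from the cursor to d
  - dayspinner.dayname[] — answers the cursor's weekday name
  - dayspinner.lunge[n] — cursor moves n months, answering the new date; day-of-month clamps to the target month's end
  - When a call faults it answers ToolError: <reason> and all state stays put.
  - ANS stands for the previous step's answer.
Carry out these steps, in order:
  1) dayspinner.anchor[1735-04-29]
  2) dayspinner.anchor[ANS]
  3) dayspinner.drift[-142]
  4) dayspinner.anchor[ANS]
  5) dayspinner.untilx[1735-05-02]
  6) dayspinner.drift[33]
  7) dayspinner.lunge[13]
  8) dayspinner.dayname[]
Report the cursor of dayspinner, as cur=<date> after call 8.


Answer: cur=1736-02-10

Derivation:
CALL anchor[d='1735-04-29']
RET  1735-04-29
CALL anchor[d='ANS']
RET  1735-04-29
CALL drift[n='-142']
RET  1734-12-08
CALL anchor[d='ANS']
RET  1734-12-08
CALL untilx[d='1735-05-02']
RET  145
CALL drift[n='33']
RET  1735-01-10
CALL lunge[n='13']
RET  1736-02-10
CALL dayname[]
RET  Friday


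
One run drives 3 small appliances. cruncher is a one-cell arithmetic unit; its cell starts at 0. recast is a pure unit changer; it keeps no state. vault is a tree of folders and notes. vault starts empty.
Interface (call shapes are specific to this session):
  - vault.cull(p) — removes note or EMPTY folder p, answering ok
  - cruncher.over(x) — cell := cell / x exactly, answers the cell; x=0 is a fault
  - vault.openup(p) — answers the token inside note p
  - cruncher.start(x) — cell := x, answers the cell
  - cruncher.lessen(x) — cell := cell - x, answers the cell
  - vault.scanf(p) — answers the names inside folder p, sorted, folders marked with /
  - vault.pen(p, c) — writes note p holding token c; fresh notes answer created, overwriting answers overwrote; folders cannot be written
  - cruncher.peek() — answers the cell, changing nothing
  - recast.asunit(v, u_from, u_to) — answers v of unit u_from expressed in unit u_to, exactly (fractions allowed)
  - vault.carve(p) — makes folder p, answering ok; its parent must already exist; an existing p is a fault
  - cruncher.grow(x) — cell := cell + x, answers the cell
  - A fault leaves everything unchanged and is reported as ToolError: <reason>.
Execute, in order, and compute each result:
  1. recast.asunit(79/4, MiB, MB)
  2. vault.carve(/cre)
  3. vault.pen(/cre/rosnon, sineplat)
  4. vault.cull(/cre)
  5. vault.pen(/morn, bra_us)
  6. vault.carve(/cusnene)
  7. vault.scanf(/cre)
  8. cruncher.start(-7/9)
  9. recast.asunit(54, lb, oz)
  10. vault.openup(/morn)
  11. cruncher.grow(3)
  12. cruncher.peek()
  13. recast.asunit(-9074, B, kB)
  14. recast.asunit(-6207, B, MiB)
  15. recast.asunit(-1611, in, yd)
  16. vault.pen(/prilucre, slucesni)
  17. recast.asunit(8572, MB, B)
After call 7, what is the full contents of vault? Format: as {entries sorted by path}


I use asunit passing v→79/4, u_from→MiB, u_to→MB, and get 323584/15625.
I call carve passing p→/cre, and observe ok.
I try pen passing p→/cre/rosnon, c→sineplat, giving created.
I invoke cull passing p→/cre, and see ToolError: not empty.
Next I call pen passing p→/morn, c→bra_us, and see created.
Calling carve passing p→/cusnene, and get ok.
Invoking scanf passing p→/cre: [rosnon].
I try start passing x→-7/9, — result: -7/9.
I use asunit passing v→54, u_from→lb, u_to→oz: 864.
I use openup passing p→/morn, and get bra_us.
I run grow passing x→3, — result: 20/9.
I call peek(): 20/9.
I invoke asunit passing v→-9074, u_from→B, u_to→kB, and get -4537/500.
I call asunit passing v→-6207, u_from→B, u_to→MiB, which returns -6207/1048576.
I call asunit passing v→-1611, u_from→in, u_to→yd: -179/4.
Next I call pen passing p→/prilucre, c→slucesni, — result: created.
I run asunit passing v→8572, u_from→MB, u_to→B, and get 8572000000.

Answer: {cre/, cre/rosnon=sineplat, cusnene/, morn=bra_us}


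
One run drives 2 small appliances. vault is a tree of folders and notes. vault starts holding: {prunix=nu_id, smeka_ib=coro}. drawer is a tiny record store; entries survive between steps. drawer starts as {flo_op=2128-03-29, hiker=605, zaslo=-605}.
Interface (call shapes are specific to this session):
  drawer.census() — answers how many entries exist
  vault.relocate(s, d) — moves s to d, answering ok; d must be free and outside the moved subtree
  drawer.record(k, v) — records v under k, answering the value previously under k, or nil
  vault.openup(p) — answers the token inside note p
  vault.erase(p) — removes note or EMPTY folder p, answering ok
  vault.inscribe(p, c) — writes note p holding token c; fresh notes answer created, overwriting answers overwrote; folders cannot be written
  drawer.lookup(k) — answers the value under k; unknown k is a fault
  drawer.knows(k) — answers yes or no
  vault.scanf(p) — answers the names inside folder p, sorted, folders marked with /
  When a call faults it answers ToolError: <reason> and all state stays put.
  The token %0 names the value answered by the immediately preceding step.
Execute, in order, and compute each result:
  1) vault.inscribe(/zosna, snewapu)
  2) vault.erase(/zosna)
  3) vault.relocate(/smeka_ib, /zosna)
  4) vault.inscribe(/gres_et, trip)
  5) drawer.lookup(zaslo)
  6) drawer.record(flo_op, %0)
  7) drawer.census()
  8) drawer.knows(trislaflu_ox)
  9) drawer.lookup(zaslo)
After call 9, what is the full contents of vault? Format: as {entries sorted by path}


Answer: {gres_et=trip, prunix=nu_id, zosna=coro}

Derivation:
CALL inscribe[/zosna; snewapu]
RET  created
CALL erase[/zosna]
RET  ok
CALL relocate[/smeka_ib; /zosna]
RET  ok
CALL inscribe[/gres_et; trip]
RET  created
CALL lookup[zaslo]
RET  -605
CALL record[flo_op; %0]
RET  2128-03-29
CALL census[]
RET  3
CALL knows[trislaflu_ox]
RET  no
CALL lookup[zaslo]
RET  -605


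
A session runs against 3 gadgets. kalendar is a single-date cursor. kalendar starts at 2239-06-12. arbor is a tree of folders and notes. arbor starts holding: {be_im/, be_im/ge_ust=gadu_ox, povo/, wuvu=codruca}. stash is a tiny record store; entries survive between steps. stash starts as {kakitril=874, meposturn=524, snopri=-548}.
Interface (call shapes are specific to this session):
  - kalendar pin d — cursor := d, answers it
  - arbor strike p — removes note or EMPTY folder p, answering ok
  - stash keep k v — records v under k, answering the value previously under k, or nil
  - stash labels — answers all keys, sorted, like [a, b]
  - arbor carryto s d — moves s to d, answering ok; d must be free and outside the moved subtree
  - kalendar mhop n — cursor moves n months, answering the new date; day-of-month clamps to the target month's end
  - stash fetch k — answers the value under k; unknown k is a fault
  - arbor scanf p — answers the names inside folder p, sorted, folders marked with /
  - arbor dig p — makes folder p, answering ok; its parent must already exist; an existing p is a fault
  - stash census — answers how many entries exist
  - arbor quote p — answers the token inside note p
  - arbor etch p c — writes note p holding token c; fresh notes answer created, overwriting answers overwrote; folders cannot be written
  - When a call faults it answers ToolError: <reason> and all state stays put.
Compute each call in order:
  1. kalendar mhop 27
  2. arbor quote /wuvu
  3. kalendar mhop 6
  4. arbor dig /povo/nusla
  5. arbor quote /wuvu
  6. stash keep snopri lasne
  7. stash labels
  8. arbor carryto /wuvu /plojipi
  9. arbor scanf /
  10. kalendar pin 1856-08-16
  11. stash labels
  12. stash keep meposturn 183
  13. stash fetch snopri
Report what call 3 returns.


Answer: 2242-03-12

Derivation:
-> kalendar mhop(n→27)
<- 2241-09-12
-> arbor quote(p→/wuvu)
<- codruca
-> kalendar mhop(n→6)
<- 2242-03-12
-> arbor dig(p→/povo/nusla)
<- ok
-> arbor quote(p→/wuvu)
<- codruca
-> stash keep(k→snopri, v→lasne)
<- -548
-> stash labels()
<- [kakitril, meposturn, snopri]
-> arbor carryto(s→/wuvu, d→/plojipi)
<- ok
-> arbor scanf(p→/)
<- [be_im/, plojipi, povo/]
-> kalendar pin(d→1856-08-16)
<- 1856-08-16
-> stash labels()
<- [kakitril, meposturn, snopri]
-> stash keep(k→meposturn, v→183)
<- 524
-> stash fetch(k→snopri)
<- lasne


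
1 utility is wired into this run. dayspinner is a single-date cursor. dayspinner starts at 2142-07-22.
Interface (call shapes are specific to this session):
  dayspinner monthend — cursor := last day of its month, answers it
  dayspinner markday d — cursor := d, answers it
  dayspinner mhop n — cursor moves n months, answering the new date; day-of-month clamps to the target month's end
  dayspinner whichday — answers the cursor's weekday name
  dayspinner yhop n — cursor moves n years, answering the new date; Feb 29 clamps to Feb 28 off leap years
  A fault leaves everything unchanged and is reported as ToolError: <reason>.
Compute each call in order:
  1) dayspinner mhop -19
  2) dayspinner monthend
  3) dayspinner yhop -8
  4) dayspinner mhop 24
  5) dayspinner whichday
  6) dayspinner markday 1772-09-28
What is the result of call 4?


Answer: 2134-12-31

Derivation:
~$ dayspinner mhop n=-19
[out] 2140-12-22
~$ dayspinner monthend
[out] 2140-12-31
~$ dayspinner yhop n=-8
[out] 2132-12-31
~$ dayspinner mhop n=24
[out] 2134-12-31
~$ dayspinner whichday
[out] Friday
~$ dayspinner markday d=1772-09-28
[out] 1772-09-28


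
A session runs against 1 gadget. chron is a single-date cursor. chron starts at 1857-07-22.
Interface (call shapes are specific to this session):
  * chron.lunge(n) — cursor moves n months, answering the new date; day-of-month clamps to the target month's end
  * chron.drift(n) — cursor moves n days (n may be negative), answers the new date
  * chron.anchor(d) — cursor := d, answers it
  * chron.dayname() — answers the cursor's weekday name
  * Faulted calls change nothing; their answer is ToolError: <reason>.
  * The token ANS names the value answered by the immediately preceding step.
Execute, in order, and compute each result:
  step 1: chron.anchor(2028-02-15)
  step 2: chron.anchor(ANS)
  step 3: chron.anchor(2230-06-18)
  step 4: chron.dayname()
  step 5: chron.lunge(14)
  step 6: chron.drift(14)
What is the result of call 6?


Answer: 2231-09-01

Derivation:
% chron.anchor d='2028-02-15'
  2028-02-15
% chron.anchor d='ANS'
  2028-02-15
% chron.anchor d='2230-06-18'
  2230-06-18
% chron.dayname
  Friday
% chron.lunge n='14'
  2231-08-18
% chron.drift n='14'
  2231-09-01


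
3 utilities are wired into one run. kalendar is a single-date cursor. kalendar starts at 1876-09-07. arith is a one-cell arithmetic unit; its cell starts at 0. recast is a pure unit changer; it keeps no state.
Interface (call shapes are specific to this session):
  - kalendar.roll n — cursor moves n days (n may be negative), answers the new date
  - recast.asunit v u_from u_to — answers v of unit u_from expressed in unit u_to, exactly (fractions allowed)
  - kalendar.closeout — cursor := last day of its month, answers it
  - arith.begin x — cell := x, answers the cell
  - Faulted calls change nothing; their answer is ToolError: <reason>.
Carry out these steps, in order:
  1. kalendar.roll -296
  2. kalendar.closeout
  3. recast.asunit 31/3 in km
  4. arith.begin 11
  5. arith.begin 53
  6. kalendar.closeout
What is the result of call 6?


I use roll(n='-296'), giving 1875-11-16.
I run closeout(), and see 1875-11-30.
Invoking asunit(v='31/3', u_from='in', u_to='km'), and see 3937/15000000.
I run begin(x='11'), → 11.
I use begin(x='53'): 53.
I call closeout, and observe 1875-11-30.

Answer: 1875-11-30


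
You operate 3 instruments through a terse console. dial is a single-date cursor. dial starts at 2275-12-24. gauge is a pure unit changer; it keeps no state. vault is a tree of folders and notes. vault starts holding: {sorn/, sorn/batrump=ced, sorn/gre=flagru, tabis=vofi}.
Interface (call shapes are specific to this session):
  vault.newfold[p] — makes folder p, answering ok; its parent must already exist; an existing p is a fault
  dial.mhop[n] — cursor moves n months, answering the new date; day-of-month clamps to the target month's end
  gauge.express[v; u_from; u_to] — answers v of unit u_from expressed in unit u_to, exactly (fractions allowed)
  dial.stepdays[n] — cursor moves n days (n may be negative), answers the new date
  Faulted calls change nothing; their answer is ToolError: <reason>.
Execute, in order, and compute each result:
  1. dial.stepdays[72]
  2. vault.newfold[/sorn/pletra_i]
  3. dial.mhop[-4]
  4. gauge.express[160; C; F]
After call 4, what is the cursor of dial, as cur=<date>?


·→ stepdays(n=72)
·← 2276-03-05
·→ newfold(p=/sorn/pletra_i)
·← ok
·→ mhop(n=-4)
·← 2275-11-05
·→ express(v=160, u_from=C, u_to=F)
·← 320

Answer: cur=2275-11-05


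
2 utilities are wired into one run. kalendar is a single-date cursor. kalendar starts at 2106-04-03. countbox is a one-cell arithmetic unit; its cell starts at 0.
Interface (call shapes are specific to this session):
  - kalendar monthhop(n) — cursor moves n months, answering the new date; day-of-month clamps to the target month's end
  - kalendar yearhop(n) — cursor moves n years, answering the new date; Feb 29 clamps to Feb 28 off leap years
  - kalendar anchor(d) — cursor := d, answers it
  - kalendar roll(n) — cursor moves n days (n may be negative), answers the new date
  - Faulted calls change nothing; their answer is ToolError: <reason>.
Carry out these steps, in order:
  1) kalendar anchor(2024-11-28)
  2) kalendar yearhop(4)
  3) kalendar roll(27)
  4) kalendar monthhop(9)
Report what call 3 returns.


Next I call kalendar anchor passing d→2024-11-28, yielding 2024-11-28.
I invoke kalendar yearhop passing n→4, and get 2028-11-28.
Then kalendar roll passing n→27, yielding 2028-12-25.
Invoking kalendar monthhop passing n→9, — result: 2029-09-25.

Answer: 2028-12-25


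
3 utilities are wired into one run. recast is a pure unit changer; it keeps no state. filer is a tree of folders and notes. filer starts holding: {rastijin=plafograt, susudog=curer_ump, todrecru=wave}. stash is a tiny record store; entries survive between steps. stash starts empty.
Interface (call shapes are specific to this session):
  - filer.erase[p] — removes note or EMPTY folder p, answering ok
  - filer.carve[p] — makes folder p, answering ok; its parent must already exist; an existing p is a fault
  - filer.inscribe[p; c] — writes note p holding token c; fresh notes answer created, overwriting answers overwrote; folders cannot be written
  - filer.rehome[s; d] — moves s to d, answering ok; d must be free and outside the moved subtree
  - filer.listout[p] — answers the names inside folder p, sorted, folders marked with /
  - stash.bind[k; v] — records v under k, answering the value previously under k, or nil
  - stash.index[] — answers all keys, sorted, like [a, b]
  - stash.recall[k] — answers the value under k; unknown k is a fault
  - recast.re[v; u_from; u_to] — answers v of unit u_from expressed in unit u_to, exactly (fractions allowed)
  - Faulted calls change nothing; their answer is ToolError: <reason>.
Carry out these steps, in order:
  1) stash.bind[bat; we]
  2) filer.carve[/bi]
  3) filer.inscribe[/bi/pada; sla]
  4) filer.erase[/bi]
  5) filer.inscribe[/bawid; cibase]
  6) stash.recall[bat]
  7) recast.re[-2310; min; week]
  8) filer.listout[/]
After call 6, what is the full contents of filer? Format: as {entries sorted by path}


Answer: {bawid=cibase, bi/, bi/pada=sla, rastijin=plafograt, susudog=curer_ump, todrecru=wave}

Derivation:
% stash.bind bat we
  nil
% filer.carve /bi
  ok
% filer.inscribe /bi/pada sla
  created
% filer.erase /bi
  ToolError: not empty
% filer.inscribe /bawid cibase
  created
% stash.recall bat
  we
% recast.re -2310 min week
  -11/48
% filer.listout /
  [bawid, bi/, rastijin, susudog, todrecru]
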